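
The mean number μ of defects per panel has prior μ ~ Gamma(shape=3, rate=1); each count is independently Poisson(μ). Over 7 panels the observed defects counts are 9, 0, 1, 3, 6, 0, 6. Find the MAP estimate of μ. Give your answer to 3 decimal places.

μ̂_MAP = 3.375

Σxᵢ = 9+0+1+3+6+0+6 = 25, with n = 7.
Posterior ∝ μ^2e^(−1μ) · μ^25e^(−7μ) = μ^27e^(−8μ), i.e. Gamma(shape=28, rate=8).
The mode of a Gamma(a, b) with a ≥ 1 (shape–rate) is (a−1)/b = 27/8 ≈ 3.375.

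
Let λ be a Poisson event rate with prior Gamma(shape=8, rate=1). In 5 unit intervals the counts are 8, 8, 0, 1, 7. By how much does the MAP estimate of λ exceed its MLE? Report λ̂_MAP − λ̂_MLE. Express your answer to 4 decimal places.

Σxᵢ = 24. Posterior is Gamma(32, 6); MAP = (32−1)/6 = 31/6 ≈ 5.16667.
MLE = x̄ = 24/5 ≈ 4.80000.
Difference = 31/6 − 24/5 = 11/30 ≈ 0.3667.

MAP − MLE = 0.3667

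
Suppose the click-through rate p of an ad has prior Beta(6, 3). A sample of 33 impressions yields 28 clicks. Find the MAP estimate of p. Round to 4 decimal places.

p̂_MAP = 0.8250

Prior: Beta(6, 3).
Data: 28 successes in 33 trials. The binomial likelihood contributes p^28(1−p)^5, so the posterior is Beta(6+28, 3+5) = Beta(34, 8).
For Beta(a, b) with a, b > 1 the mode is (a−1)/(a+b−2) = 33/40 ≈ 0.8250.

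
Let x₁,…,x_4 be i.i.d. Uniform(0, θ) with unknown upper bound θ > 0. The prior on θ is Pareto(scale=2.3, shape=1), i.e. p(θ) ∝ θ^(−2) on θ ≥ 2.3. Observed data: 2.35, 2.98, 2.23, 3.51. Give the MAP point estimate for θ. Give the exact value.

θ̂_MAP = 3.51

The Uniform(0, θ) likelihood is θ^(−n) for θ ≥ max(xᵢ), zero otherwise. Here max(xᵢ) = 3.51.
Posterior ∝ θ^(−2) · θ^(−4) = θ^(−6) on θ ≥ max(2.3, 3.51) = 3.51.
This density is strictly decreasing in θ, so the posterior mode lies at the lower boundary of the support.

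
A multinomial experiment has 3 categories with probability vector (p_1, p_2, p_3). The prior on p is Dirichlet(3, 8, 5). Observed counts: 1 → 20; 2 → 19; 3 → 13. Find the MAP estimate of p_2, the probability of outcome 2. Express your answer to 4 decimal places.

MAP estimate: 0.4000

The posterior is Dirichlet(αᵢ + nᵢ) = Dirichlet(23, 27, 18).
For a Dirichlet(a₁,…,a_K) with all aᵢ > 1, the mode has j-th component (aⱼ − 1)/(Σaᵢ − K).
Here Σaᵢ = 68 and K = 3, so p_2 = (27 − 1)/(68 − 3) = 26/65 ≈ 0.4000.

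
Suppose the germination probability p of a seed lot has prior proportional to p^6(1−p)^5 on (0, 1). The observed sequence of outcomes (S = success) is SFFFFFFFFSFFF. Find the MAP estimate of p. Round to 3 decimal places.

The prior density ∝ p^6(1−p)^5 is the kernel of Beta(7, 6).
Data: 2 successes in 13 trials (from the sequence). The binomial likelihood contributes p^2(1−p)^11, so the posterior is Beta(7+2, 6+11) = Beta(9, 17).
For Beta(a, b) with a, b > 1 the mode is (a−1)/(a+b−2) = 8/24 ≈ 0.333.

p̂_MAP = 0.333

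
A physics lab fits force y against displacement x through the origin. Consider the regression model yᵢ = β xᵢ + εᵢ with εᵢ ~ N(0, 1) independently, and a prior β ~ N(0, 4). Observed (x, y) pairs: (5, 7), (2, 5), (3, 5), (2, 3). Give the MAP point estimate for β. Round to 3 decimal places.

log p(β | y) = −Σ(yᵢ − βxᵢ)²/(2·1) − β²/(2·4) + const.
Setting the derivative to zero: Σxᵢ(yᵢ − βxᵢ)/1 − β/4 = 0, so β = Σxᵢyᵢ / (Σxᵢ² + σ²/τ²).
Σxᵢyᵢ = 5·7 + 2·5 + 3·5 + 2·3 = 66; Σxᵢ² = 42; σ²/τ² = 0.25.
β̂_MAP = 66 / (42 + 0.25) = 66/42.25 ≈ 1.562.

β̂_MAP = 1.562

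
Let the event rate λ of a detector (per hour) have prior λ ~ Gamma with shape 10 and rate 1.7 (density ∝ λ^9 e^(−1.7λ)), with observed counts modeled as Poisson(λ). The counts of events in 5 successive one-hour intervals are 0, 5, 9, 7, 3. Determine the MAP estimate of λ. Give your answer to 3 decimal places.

Σxᵢ = 0+5+9+7+3 = 24, with n = 5.
Posterior ∝ λ^9e^(−1.7λ) · λ^24e^(−5λ) = λ^33e^(−6.7λ), i.e. Gamma(shape=34, rate=6.7).
The mode of a Gamma(a, b) with a ≥ 1 (shape–rate) is (a−1)/b = 33/6.7 ≈ 4.925.

λ̂_MAP = 4.925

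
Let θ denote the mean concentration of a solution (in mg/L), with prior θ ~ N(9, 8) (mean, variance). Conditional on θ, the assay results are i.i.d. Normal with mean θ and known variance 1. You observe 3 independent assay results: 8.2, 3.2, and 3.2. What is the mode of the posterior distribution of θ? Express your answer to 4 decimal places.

n = 3; x̄ = (8.2 + 3.2 + 3.2)/3 = 14.6/3 = 73/15 ≈ 4.8667.
For a Normal prior and Normal likelihood with known variance, the posterior is Normal; its mode equals its mean, the precision-weighted average.
Prior precision 1/σ₀² = 1/8 = 0.125; data precision n/σ² = 3/1 = 3.
θ̂ = (0.125·9 + 3·(73/15)) / (0.125 + 3) = 15.725/3.125 = 5.0320.

θ̂_MAP = 5.0320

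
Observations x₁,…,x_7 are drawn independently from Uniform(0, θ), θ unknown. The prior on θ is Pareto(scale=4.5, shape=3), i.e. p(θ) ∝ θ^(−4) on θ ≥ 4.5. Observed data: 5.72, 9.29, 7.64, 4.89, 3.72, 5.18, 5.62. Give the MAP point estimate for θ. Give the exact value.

The Uniform(0, θ) likelihood is θ^(−n) for θ ≥ max(xᵢ), zero otherwise. Here max(xᵢ) = 9.29.
Posterior ∝ θ^(−4) · θ^(−7) = θ^(−11) on θ ≥ max(4.5, 9.29) = 9.29.
This density is strictly decreasing in θ, so the posterior mode lies at the lower boundary of the support.

θ̂_MAP = 9.29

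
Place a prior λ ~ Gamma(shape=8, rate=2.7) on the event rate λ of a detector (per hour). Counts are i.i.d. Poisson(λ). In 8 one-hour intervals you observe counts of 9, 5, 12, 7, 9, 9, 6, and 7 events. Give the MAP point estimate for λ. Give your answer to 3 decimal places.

Σxᵢ = 9+5+12+7+9+9+6+7 = 64, with n = 8.
Posterior ∝ λ^7e^(−2.7λ) · λ^64e^(−8λ) = λ^71e^(−10.7λ), i.e. Gamma(shape=72, rate=10.7).
The mode of a Gamma(a, b) with a ≥ 1 (shape–rate) is (a−1)/b = 71/10.7 ≈ 6.636.

λ̂_MAP = 6.636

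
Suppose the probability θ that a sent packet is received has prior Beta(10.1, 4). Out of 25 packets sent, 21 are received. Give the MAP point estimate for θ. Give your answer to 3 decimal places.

θ̂_MAP = 0.811

Prior: Beta(10.1, 4).
Data: 21 successes in 25 trials. The binomial likelihood contributes θ^21(1−θ)^4, so the posterior is Beta(10.1+21, 4+4) = Beta(31.1, 8).
For Beta(a, b) with a, b > 1 the mode is (a−1)/(a+b−2) = 30.1/37.1 ≈ 0.811.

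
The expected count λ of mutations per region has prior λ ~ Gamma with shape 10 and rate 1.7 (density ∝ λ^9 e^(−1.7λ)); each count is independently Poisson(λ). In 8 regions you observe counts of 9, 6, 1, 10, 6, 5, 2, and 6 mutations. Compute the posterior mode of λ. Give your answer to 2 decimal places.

λ̂_MAP = 5.57

Σxᵢ = 9+6+1+10+6+5+2+6 = 45, with n = 8.
Posterior ∝ λ^9e^(−1.7λ) · λ^45e^(−8λ) = λ^54e^(−9.7λ), i.e. Gamma(shape=55, rate=9.7).
The mode of a Gamma(a, b) with a ≥ 1 (shape–rate) is (a−1)/b = 54/9.7 ≈ 5.57.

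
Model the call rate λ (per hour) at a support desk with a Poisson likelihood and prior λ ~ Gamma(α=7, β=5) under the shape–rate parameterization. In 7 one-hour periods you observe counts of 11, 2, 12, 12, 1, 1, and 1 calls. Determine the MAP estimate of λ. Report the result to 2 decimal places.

λ̂_MAP = 3.83

Σxᵢ = 11+2+12+12+1+1+1 = 40, with n = 7.
Posterior ∝ λ^6e^(−5λ) · λ^40e^(−7λ) = λ^46e^(−12λ), i.e. Gamma(shape=47, rate=12).
The mode of a Gamma(a, b) with a ≥ 1 (shape–rate) is (a−1)/b = 46/12 ≈ 3.83.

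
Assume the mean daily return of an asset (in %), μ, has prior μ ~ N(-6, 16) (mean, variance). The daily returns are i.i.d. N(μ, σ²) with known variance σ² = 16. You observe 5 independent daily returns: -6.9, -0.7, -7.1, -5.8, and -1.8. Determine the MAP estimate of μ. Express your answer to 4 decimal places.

n = 5; x̄ = ((-6.9) + (-0.7) + (-7.1) + (-5.8) + (-1.8))/5 = -22.3/5 = -4.46.
For a Normal prior and Normal likelihood with known variance, the posterior is Normal; its mode equals its mean, the precision-weighted average.
Prior precision 1/σ₀² = 1/16 = 0.0625; data precision n/σ² = 5/16 = 0.3125.
μ̂ = (0.0625·(-6) + 0.3125·(-4.46)) / (0.0625 + 0.3125) = (-1.76875)/0.375 = -283/60 ≈ -4.7167.

μ̂_MAP = -4.7167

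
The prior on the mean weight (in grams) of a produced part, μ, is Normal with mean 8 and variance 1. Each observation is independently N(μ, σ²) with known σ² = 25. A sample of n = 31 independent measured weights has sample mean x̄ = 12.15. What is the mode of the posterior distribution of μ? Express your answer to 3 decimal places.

n = 31, x̄ = 12.15.
For a Normal prior and Normal likelihood with known variance, the posterior is Normal; its mode equals its mean, the precision-weighted average.
Prior precision 1/σ₀² = 1/1 = 1; data precision n/σ² = 31/25 = 1.24.
μ̂ = (1·8 + 1.24·12.15) / (1 + 1.24) = 23.066/2.24 = 11533/1120 ≈ 10.297.

μ̂_MAP = 10.297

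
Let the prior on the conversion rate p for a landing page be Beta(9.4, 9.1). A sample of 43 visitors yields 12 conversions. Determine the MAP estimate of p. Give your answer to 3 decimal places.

Prior: Beta(9.4, 9.1).
Data: 12 successes in 43 trials. The binomial likelihood contributes p^12(1−p)^31, so the posterior is Beta(9.4+12, 9.1+31) = Beta(21.4, 40.1).
For Beta(a, b) with a, b > 1 the mode is (a−1)/(a+b−2) = 20.4/59.5 ≈ 0.343.

p̂_MAP = 0.343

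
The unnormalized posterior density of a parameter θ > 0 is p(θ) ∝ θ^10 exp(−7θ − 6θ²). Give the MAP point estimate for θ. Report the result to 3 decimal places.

ℓ'(θ) = 10/θ − 7 − 12θ. Setting this to zero and multiplying by θ: 12θ² + 7θ − 10 = 0.
θ = (−7 + √(7² + 4·12·10)) / (2·12) = (−7 + √529) / 24 = (−7 + 23)/24 = 2/3.
ℓ''(θ) = −10/θ² − 12 < 0, confirming a maximum.

θ̂_MAP = 0.667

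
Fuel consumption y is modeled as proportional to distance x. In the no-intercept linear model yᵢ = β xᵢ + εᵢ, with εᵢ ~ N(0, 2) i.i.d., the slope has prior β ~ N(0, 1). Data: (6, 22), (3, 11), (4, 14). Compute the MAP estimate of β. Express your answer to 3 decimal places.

β̂_MAP = 3.508

log p(β | y) = −Σ(yᵢ − βxᵢ)²/(2·2) − β²/(2·1) + const.
Setting the derivative to zero: Σxᵢ(yᵢ − βxᵢ)/2 − β/1 = 0, so β = Σxᵢyᵢ / (Σxᵢ² + σ²/τ²).
Σxᵢyᵢ = 6·22 + 3·11 + 4·14 = 221; Σxᵢ² = 61; σ²/τ² = 2.
β̂_MAP = 221 / (61 + 2) = 221/63 ≈ 3.508.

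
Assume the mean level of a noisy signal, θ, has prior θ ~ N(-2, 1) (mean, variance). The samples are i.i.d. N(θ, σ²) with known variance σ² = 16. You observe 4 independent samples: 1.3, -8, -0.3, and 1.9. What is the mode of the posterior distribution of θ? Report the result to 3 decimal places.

θ̂_MAP = -1.855

n = 4; x̄ = (1.3 + (-8) + (-0.3) + 1.9)/4 = -5.1/4 = -1.275.
For a Normal prior and Normal likelihood with known variance, the posterior is Normal; its mode equals its mean, the precision-weighted average.
Prior precision 1/σ₀² = 1/1 = 1; data precision n/σ² = 4/16 = 0.25.
θ̂ = (1·(-2) + 0.25·(-1.275)) / (1 + 0.25) = (-2.31875)/1.25 = -1.855.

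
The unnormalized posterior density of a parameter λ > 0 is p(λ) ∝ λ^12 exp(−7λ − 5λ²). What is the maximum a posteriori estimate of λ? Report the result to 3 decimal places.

λ̂_MAP = 0.800

ℓ'(λ) = 12/λ − 7 − 10λ. Setting this to zero and multiplying by λ: 10λ² + 7λ − 12 = 0.
λ = (−7 + √(7² + 4·10·12)) / (2·10) = (−7 + √529) / 20 = (−7 + 23)/20 = 4/5.
ℓ''(λ) = −12/λ² − 10 < 0, confirming a maximum.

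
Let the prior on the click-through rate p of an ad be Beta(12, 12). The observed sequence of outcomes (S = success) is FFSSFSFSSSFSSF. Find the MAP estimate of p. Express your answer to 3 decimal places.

Prior: Beta(12, 12).
Data: 8 successes in 14 trials (from the sequence). The binomial likelihood contributes p^8(1−p)^6, so the posterior is Beta(12+8, 12+6) = Beta(20, 18).
For Beta(a, b) with a, b > 1 the mode is (a−1)/(a+b−2) = 19/36 ≈ 0.528.

p̂_MAP = 0.528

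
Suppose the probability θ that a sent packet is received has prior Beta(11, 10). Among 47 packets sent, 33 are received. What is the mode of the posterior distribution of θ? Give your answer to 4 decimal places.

Prior: Beta(11, 10).
Data: 33 successes in 47 trials. The binomial likelihood contributes θ^33(1−θ)^14, so the posterior is Beta(11+33, 10+14) = Beta(44, 24).
For Beta(a, b) with a, b > 1 the mode is (a−1)/(a+b−2) = 43/66 ≈ 0.6515.

θ̂_MAP = 0.6515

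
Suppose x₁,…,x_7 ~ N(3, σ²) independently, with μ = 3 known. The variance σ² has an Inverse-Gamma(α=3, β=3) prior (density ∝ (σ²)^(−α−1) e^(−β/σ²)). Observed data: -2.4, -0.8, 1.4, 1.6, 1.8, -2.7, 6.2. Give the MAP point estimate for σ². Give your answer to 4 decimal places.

Sum of squared deviations about the known mean: SS = (-2.4−3)² + (-0.8−3)² + (1.4−3)² + (1.6−3)² + (1.8−3)² + (-2.7−3)² + (6.2−3)² = 92.29.
The Normal likelihood contributes (σ²)^(−n/2) exp(−SS/(2σ²)), so the posterior is Inverse-Gamma(α + n/2, β + SS/2) = Inverse-Gamma(6.5, 49.145).
The mode of Inverse-Gamma(a, b) is b/(a+1) = 49.145/7.5 ≈ 6.5527.

σ̂²_MAP = 6.5527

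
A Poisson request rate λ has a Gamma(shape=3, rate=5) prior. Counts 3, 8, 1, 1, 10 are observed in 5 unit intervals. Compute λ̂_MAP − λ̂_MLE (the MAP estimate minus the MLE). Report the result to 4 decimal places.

MAP − MLE = -2.1000

Σxᵢ = 23. Posterior is Gamma(26, 10); MAP = (26−1)/10 = 25/10 ≈ 2.50000.
MLE = x̄ = 23/5 ≈ 4.60000.
Difference = 25/10 − 23/5 = -21/10 ≈ -2.1000.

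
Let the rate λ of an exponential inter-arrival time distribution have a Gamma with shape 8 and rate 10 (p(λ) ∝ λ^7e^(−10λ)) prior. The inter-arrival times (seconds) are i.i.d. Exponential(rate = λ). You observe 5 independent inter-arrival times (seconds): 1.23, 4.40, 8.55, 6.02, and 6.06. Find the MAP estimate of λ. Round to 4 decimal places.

The Exponential(rate=λ) likelihood is ∝ λ^n e^(−λΣtᵢ). Here n = 5 and Σtᵢ = 1.23 + 4.40 + 8.55 + 6.02 + 6.06 = 26.26.
Posterior ∝ λ^7e^(−10λ) · λ^5e^(−26.26λ) = λ^12e^(−36.26λ), i.e. Gamma(13, 36.26).
Mode = (a−1)/b = 12/36.26 ≈ 0.3309.

λ̂_MAP = 0.3309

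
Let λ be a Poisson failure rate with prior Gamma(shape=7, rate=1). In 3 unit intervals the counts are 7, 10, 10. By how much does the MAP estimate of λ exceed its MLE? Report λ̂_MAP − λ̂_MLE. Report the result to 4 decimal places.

Σxᵢ = 27. Posterior is Gamma(34, 4); MAP = (34−1)/4 = 33/4 ≈ 8.25000.
MLE = x̄ = 27/3 ≈ 9.00000.
Difference = 33/4 − 27/3 = -3/4 ≈ -0.7500.

MAP − MLE = -0.7500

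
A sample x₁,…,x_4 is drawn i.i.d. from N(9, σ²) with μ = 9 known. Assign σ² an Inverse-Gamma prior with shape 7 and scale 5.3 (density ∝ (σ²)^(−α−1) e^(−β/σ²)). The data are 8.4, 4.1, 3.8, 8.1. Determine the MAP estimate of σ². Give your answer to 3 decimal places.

σ̂²_MAP = 3.141

Sum of squared deviations about the known mean: SS = (8.4−9)² + (4.1−9)² + (3.8−9)² + (8.1−9)² = 52.22.
The Normal likelihood contributes (σ²)^(−n/2) exp(−SS/(2σ²)), so the posterior is Inverse-Gamma(α + n/2, β + SS/2) = Inverse-Gamma(9, 31.41).
The mode of Inverse-Gamma(a, b) is b/(a+1) = 31.41/10 ≈ 3.141.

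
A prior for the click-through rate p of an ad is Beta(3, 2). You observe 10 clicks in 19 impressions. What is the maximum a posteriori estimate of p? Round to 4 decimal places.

Prior: Beta(3, 2).
Data: 10 successes in 19 trials. The binomial likelihood contributes p^10(1−p)^9, so the posterior is Beta(3+10, 2+9) = Beta(13, 11).
For Beta(a, b) with a, b > 1 the mode is (a−1)/(a+b−2) = 12/22 ≈ 0.5455.

p̂_MAP = 0.5455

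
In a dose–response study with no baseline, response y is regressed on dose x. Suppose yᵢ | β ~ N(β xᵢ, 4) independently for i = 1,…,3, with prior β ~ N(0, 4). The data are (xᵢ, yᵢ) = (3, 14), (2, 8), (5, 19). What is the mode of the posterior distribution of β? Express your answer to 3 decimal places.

β̂_MAP = 3.923

log p(β | y) = −Σ(yᵢ − βxᵢ)²/(2·4) − β²/(2·4) + const.
Setting the derivative to zero: Σxᵢ(yᵢ − βxᵢ)/4 − β/4 = 0, so β = Σxᵢyᵢ / (Σxᵢ² + σ²/τ²).
Σxᵢyᵢ = 3·14 + 2·8 + 5·19 = 153; Σxᵢ² = 38; σ²/τ² = 1.
β̂_MAP = 153 / (38 + 1) = 153/39 ≈ 3.923.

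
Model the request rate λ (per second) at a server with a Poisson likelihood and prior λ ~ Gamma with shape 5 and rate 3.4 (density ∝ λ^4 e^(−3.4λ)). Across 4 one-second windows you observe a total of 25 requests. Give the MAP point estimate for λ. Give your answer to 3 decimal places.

Σxᵢ = 25, n = 4.
Posterior ∝ λ^4e^(−3.4λ) · λ^25e^(−4λ) = λ^29e^(−7.4λ), i.e. Gamma(shape=30, rate=7.4).
The mode of a Gamma(a, b) with a ≥ 1 (shape–rate) is (a−1)/b = 29/7.4 ≈ 3.919.

λ̂_MAP = 3.919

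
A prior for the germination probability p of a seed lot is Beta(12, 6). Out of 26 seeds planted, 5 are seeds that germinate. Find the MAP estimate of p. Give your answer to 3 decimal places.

Prior: Beta(12, 6).
Data: 5 successes in 26 trials. The binomial likelihood contributes p^5(1−p)^21, so the posterior is Beta(12+5, 6+21) = Beta(17, 27).
For Beta(a, b) with a, b > 1 the mode is (a−1)/(a+b−2) = 16/42 ≈ 0.381.

p̂_MAP = 0.381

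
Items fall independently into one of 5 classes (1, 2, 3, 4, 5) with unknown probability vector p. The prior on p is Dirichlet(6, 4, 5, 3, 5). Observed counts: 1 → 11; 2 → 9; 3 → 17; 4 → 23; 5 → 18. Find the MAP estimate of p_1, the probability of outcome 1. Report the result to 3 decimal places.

The posterior is Dirichlet(αᵢ + nᵢ) = Dirichlet(17, 13, 22, 26, 23).
For a Dirichlet(a₁,…,a_K) with all aᵢ > 1, the mode has j-th component (aⱼ − 1)/(Σaᵢ − K).
Here Σaᵢ = 101 and K = 5, so p_1 = (17 − 1)/(101 − 5) = 16/96 ≈ 0.167.

MAP estimate: 0.167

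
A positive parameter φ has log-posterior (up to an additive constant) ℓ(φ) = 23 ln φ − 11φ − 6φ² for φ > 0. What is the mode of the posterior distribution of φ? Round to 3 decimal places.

φ̂_MAP = 1.000

ℓ'(φ) = 23/φ − 11 − 12φ. Setting this to zero and multiplying by φ: 12φ² + 11φ − 23 = 0.
φ = (−11 + √(11² + 4·12·23)) / (2·12) = (−11 + √1225) / 24 = (−11 + 35)/24 = 1.
ℓ''(φ) = −23/φ² − 12 < 0, confirming a maximum.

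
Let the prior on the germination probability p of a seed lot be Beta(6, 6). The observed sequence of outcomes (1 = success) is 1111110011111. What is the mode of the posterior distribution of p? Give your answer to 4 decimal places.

Prior: Beta(6, 6).
Data: 11 successes in 13 trials (from the sequence). The binomial likelihood contributes p^11(1−p)^2, so the posterior is Beta(6+11, 6+2) = Beta(17, 8).
For Beta(a, b) with a, b > 1 the mode is (a−1)/(a+b−2) = 16/23 ≈ 0.6957.

p̂_MAP = 0.6957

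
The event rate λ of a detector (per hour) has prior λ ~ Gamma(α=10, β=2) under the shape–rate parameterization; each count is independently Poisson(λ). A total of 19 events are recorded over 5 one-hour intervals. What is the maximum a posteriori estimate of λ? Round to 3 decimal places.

Σxᵢ = 19, n = 5.
Posterior ∝ λ^9e^(−2λ) · λ^19e^(−5λ) = λ^28e^(−7λ), i.e. Gamma(shape=29, rate=7).
The mode of a Gamma(a, b) with a ≥ 1 (shape–rate) is (a−1)/b = 28/7 ≈ 4.000.

λ̂_MAP = 4.000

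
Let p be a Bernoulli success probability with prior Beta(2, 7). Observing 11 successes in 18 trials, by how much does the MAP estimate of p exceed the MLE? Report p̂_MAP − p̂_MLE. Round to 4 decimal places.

MAP − MLE = -0.1311

Posterior is Beta(13, 14); MAP = (13−1)/(27−2) = 12/25 ≈ 0.48000.
MLE ignores the prior: p̂_MLE = k/n = 11/18 ≈ 0.61111.
Difference = 12/25 − 11/18 = -59/450 ≈ -0.1311.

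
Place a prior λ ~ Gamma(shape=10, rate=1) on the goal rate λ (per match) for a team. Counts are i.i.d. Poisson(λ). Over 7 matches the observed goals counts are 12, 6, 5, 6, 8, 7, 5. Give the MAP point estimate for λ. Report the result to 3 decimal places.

Σxᵢ = 12+6+5+6+8+7+5 = 49, with n = 7.
Posterior ∝ λ^9e^(−1λ) · λ^49e^(−7λ) = λ^58e^(−8λ), i.e. Gamma(shape=59, rate=8).
The mode of a Gamma(a, b) with a ≥ 1 (shape–rate) is (a−1)/b = 58/8 ≈ 7.250.

λ̂_MAP = 7.250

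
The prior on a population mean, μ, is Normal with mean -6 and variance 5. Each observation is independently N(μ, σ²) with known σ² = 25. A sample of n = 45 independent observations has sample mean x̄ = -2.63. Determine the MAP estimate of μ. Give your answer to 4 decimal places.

n = 45, x̄ = -2.63.
For a Normal prior and Normal likelihood with known variance, the posterior is Normal; its mode equals its mean, the precision-weighted average.
Prior precision 1/σ₀² = 1/5 = 0.2; data precision n/σ² = 45/25 = 1.8.
μ̂ = (0.2·(-6) + 1.8·(-2.63)) / (0.2 + 1.8) = (-5.934)/2 = -2.9670.

μ̂_MAP = -2.9670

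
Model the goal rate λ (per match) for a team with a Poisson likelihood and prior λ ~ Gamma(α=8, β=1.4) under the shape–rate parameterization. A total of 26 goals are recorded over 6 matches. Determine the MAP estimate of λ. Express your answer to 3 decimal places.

λ̂_MAP = 4.459

Σxᵢ = 26, n = 6.
Posterior ∝ λ^7e^(−1.4λ) · λ^26e^(−6λ) = λ^33e^(−7.4λ), i.e. Gamma(shape=34, rate=7.4).
The mode of a Gamma(a, b) with a ≥ 1 (shape–rate) is (a−1)/b = 33/7.4 ≈ 4.459.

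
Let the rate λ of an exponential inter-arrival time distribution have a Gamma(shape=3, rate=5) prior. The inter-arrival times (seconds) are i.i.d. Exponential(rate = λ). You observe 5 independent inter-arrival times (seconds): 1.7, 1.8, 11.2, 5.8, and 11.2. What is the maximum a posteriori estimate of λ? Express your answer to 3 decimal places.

λ̂_MAP = 0.191

The Exponential(rate=λ) likelihood is ∝ λ^n e^(−λΣtᵢ). Here n = 5 and Σtᵢ = 1.7 + 1.8 + 11.2 + 5.8 + 11.2 = 31.7.
Posterior ∝ λ^2e^(−5λ) · λ^5e^(−31.7λ) = λ^7e^(−36.7λ), i.e. Gamma(8, 36.7).
Mode = (a−1)/b = 7/36.7 ≈ 0.191.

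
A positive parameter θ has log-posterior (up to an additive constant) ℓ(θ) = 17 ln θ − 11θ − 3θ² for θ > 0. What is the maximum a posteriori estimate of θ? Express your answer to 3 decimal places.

ℓ'(θ) = 17/θ − 11 − 6θ. Setting this to zero and multiplying by θ: 6θ² + 11θ − 17 = 0.
θ = (−11 + √(11² + 4·6·17)) / (2·6) = (−11 + √529) / 12 = (−11 + 23)/12 = 1.
ℓ''(θ) = −17/θ² − 6 < 0, confirming a maximum.

θ̂_MAP = 1.000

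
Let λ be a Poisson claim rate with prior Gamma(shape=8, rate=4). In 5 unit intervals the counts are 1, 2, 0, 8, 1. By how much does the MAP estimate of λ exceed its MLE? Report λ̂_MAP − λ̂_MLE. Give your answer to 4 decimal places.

Σxᵢ = 12. Posterior is Gamma(20, 9); MAP = (20−1)/9 = 19/9 ≈ 2.11111.
MLE = x̄ = 12/5 ≈ 2.40000.
Difference = 19/9 − 12/5 = -13/45 ≈ -0.2889.

MAP − MLE = -0.2889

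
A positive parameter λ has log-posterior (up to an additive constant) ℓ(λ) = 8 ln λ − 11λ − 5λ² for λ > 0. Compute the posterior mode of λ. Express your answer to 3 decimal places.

ℓ'(λ) = 8/λ − 11 − 10λ. Setting this to zero and multiplying by λ: 10λ² + 11λ − 8 = 0.
λ = (−11 + √(11² + 4·10·8)) / (2·10) = (−11 + √441) / 20 = (−11 + 21)/20 = 1/2.
ℓ''(λ) = −8/λ² − 10 < 0, confirming a maximum.

λ̂_MAP = 0.500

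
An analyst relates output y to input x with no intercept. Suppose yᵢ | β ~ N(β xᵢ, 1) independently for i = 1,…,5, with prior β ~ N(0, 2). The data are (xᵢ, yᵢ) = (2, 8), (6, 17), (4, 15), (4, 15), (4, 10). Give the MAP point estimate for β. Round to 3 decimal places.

log p(β | y) = −Σ(yᵢ − βxᵢ)²/(2·1) − β²/(2·2) + const.
Setting the derivative to zero: Σxᵢ(yᵢ − βxᵢ)/1 − β/2 = 0, so β = Σxᵢyᵢ / (Σxᵢ² + σ²/τ²).
Σxᵢyᵢ = 2·8 + 6·17 + 4·15 + 4·15 + 4·10 = 278; Σxᵢ² = 88; σ²/τ² = 0.5.
β̂_MAP = 278 / (88 + 0.5) = 278/88.5 ≈ 3.141.

β̂_MAP = 3.141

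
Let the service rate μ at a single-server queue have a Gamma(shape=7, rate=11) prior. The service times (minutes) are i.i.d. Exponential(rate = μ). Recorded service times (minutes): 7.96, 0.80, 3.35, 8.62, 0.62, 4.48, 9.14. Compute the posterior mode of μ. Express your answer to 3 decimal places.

μ̂_MAP = 0.283

The Exponential(rate=μ) likelihood is ∝ μ^n e^(−μΣtᵢ). Here n = 7 and Σtᵢ = 7.96 + 0.80 + 3.35 + 8.62 + 0.62 + 4.48 + 9.14 = 34.97.
Posterior ∝ μ^6e^(−11μ) · μ^7e^(−34.97μ) = μ^13e^(−45.97μ), i.e. Gamma(14, 45.97).
Mode = (a−1)/b = 13/45.97 ≈ 0.283.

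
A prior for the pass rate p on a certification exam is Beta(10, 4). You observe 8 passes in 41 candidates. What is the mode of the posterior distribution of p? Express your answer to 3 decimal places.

Prior: Beta(10, 4).
Data: 8 successes in 41 trials. The binomial likelihood contributes p^8(1−p)^33, so the posterior is Beta(10+8, 4+33) = Beta(18, 37).
For Beta(a, b) with a, b > 1 the mode is (a−1)/(a+b−2) = 17/53 ≈ 0.321.

p̂_MAP = 0.321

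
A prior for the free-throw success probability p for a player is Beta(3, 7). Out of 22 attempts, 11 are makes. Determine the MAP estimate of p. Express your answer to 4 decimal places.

p̂_MAP = 0.4333

Prior: Beta(3, 7).
Data: 11 successes in 22 trials. The binomial likelihood contributes p^11(1−p)^11, so the posterior is Beta(3+11, 7+11) = Beta(14, 18).
For Beta(a, b) with a, b > 1 the mode is (a−1)/(a+b−2) = 13/30 ≈ 0.4333.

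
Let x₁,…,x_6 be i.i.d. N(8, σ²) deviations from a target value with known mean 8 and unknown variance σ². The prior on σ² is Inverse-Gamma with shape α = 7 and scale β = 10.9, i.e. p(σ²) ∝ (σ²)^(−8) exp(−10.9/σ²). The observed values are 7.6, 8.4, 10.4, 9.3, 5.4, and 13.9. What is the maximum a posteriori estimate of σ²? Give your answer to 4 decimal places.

Sum of squared deviations about the known mean: SS = (7.6−8)² + (8.4−8)² + (10.4−8)² + (9.3−8)² + (5.4−8)² + (13.9−8)² = 49.34.
The Normal likelihood contributes (σ²)^(−n/2) exp(−SS/(2σ²)), so the posterior is Inverse-Gamma(α + n/2, β + SS/2) = Inverse-Gamma(10, 35.57).
The mode of Inverse-Gamma(a, b) is b/(a+1) = 35.57/11 ≈ 3.2336.

σ̂²_MAP = 3.2336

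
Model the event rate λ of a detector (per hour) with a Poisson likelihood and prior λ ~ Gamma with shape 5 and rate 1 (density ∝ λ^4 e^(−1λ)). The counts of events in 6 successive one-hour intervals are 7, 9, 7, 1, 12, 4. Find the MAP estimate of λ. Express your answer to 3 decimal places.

Σxᵢ = 7+9+7+1+12+4 = 40, with n = 6.
Posterior ∝ λ^4e^(−1λ) · λ^40e^(−6λ) = λ^44e^(−7λ), i.e. Gamma(shape=45, rate=7).
The mode of a Gamma(a, b) with a ≥ 1 (shape–rate) is (a−1)/b = 44/7 ≈ 6.286.

λ̂_MAP = 6.286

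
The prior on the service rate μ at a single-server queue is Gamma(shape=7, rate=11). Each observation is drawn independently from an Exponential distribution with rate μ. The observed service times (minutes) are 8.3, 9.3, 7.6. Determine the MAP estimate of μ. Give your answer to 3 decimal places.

μ̂_MAP = 0.249

The Exponential(rate=μ) likelihood is ∝ μ^n e^(−μΣtᵢ). Here n = 3 and Σtᵢ = 8.3 + 9.3 + 7.6 = 25.2.
Posterior ∝ μ^6e^(−11μ) · μ^3e^(−25.2μ) = μ^9e^(−36.2μ), i.e. Gamma(10, 36.2).
Mode = (a−1)/b = 9/36.2 ≈ 0.249.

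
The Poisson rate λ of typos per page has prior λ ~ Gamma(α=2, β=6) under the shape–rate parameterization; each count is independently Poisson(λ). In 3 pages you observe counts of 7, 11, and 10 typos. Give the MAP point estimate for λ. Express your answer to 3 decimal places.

Σxᵢ = 7+11+10 = 28, with n = 3.
Posterior ∝ λe^(−6λ) · λ^28e^(−3λ) = λ^29e^(−9λ), i.e. Gamma(shape=30, rate=9).
The mode of a Gamma(a, b) with a ≥ 1 (shape–rate) is (a−1)/b = 29/9 ≈ 3.222.

λ̂_MAP = 3.222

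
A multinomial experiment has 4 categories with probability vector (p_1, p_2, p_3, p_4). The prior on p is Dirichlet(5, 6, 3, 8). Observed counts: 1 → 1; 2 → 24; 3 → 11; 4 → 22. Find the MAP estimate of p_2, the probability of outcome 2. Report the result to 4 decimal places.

The posterior is Dirichlet(αᵢ + nᵢ) = Dirichlet(6, 30, 14, 30).
For a Dirichlet(a₁,…,a_K) with all aᵢ > 1, the mode has j-th component (aⱼ − 1)/(Σaᵢ − K).
Here Σaᵢ = 80 and K = 4, so p_2 = (30 − 1)/(80 − 4) = 29/76 ≈ 0.3816.

MAP estimate: 0.3816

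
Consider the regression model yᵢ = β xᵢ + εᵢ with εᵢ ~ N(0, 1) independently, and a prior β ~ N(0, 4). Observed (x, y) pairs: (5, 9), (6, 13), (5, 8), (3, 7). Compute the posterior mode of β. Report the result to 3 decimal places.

log p(β | y) = −Σ(yᵢ − βxᵢ)²/(2·1) − β²/(2·4) + const.
Setting the derivative to zero: Σxᵢ(yᵢ − βxᵢ)/1 − β/4 = 0, so β = Σxᵢyᵢ / (Σxᵢ² + σ²/τ²).
Σxᵢyᵢ = 5·9 + 6·13 + 5·8 + 3·7 = 184; Σxᵢ² = 95; σ²/τ² = 0.25.
β̂_MAP = 184 / (95 + 0.25) = 184/95.25 ≈ 1.932.

β̂_MAP = 1.932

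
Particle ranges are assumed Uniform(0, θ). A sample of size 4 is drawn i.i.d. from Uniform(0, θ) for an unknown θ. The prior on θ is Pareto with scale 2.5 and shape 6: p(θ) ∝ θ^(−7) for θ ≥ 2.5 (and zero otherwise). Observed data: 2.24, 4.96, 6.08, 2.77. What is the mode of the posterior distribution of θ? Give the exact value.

θ̂_MAP = 6.08

The Uniform(0, θ) likelihood is θ^(−n) for θ ≥ max(xᵢ), zero otherwise. Here max(xᵢ) = 6.08.
Posterior ∝ θ^(−7) · θ^(−4) = θ^(−11) on θ ≥ max(2.5, 6.08) = 6.08.
This density is strictly decreasing in θ, so the posterior mode lies at the lower boundary of the support.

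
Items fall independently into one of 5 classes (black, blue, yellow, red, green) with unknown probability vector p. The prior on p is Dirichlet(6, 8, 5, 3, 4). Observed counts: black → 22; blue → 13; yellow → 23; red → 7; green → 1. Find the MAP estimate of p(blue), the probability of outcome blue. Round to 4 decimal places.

The posterior is Dirichlet(αᵢ + nᵢ) = Dirichlet(28, 21, 28, 10, 5).
For a Dirichlet(a₁,…,a_K) with all aᵢ > 1, the mode has j-th component (aⱼ − 1)/(Σaᵢ − K).
Here Σaᵢ = 92 and K = 5, so p(blue) = (21 − 1)/(92 − 5) = 20/87 ≈ 0.2299.

MAP estimate of p(blue) = 0.2299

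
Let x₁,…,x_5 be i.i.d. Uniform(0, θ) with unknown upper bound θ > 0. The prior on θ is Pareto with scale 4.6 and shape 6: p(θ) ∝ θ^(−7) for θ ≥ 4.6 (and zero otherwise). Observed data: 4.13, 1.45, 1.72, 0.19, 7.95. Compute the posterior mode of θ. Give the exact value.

θ̂_MAP = 7.95

The Uniform(0, θ) likelihood is θ^(−n) for θ ≥ max(xᵢ), zero otherwise. Here max(xᵢ) = 7.95.
Posterior ∝ θ^(−7) · θ^(−5) = θ^(−12) on θ ≥ max(4.6, 7.95) = 7.95.
This density is strictly decreasing in θ, so the posterior mode lies at the lower boundary of the support.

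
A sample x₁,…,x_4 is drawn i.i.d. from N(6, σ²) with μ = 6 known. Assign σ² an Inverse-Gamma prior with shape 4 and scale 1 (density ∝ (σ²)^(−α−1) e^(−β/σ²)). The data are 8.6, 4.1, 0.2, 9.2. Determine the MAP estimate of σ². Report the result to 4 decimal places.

σ̂²_MAP = 4.0179

Sum of squared deviations about the known mean: SS = (8.6−6)² + (4.1−6)² + (0.2−6)² + (9.2−6)² = 54.25.
The Normal likelihood contributes (σ²)^(−n/2) exp(−SS/(2σ²)), so the posterior is Inverse-Gamma(α + n/2, β + SS/2) = Inverse-Gamma(6, 28.125).
The mode of Inverse-Gamma(a, b) is b/(a+1) = 28.125/7 ≈ 4.0179.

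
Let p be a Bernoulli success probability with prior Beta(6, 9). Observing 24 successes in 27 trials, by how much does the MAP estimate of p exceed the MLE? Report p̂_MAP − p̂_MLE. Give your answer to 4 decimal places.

Posterior is Beta(30, 12); MAP = (30−1)/(42−2) = 29/40 ≈ 0.72500.
MLE ignores the prior: p̂_MLE = k/n = 24/27 ≈ 0.88889.
Difference = 29/40 − 24/27 = -59/360 ≈ -0.1639.

MAP − MLE = -0.1639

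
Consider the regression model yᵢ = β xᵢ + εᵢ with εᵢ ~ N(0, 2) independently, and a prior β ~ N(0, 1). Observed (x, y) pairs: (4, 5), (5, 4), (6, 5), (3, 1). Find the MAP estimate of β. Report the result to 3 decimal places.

β̂_MAP = 0.830

log p(β | y) = −Σ(yᵢ − βxᵢ)²/(2·2) − β²/(2·1) + const.
Setting the derivative to zero: Σxᵢ(yᵢ − βxᵢ)/2 − β/1 = 0, so β = Σxᵢyᵢ / (Σxᵢ² + σ²/τ²).
Σxᵢyᵢ = 4·5 + 5·4 + 6·5 + 3·1 = 73; Σxᵢ² = 86; σ²/τ² = 2.
β̂_MAP = 73 / (86 + 2) = 73/88 ≈ 0.830.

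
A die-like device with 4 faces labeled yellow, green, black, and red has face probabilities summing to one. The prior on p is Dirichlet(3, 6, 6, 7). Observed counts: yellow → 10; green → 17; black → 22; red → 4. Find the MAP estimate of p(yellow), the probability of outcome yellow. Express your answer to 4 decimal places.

The posterior is Dirichlet(αᵢ + nᵢ) = Dirichlet(13, 23, 28, 11).
For a Dirichlet(a₁,…,a_K) with all aᵢ > 1, the mode has j-th component (aⱼ − 1)/(Σaᵢ − K).
Here Σaᵢ = 75 and K = 4, so p(yellow) = (13 − 1)/(75 − 4) = 12/71 ≈ 0.1690.

MAP estimate of p(yellow) = 0.1690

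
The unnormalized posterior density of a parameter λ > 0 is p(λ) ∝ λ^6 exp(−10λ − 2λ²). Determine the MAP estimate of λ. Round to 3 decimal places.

ℓ'(λ) = 6/λ − 10 − 4λ. Setting this to zero and multiplying by λ: 4λ² + 10λ − 6 = 0.
λ = (−10 + √(10² + 4·4·6)) / (2·4) = (−10 + √196) / 8 = (−10 + 14)/8 = 1/2.
ℓ''(λ) = −6/λ² − 4 < 0, confirming a maximum.

λ̂_MAP = 0.500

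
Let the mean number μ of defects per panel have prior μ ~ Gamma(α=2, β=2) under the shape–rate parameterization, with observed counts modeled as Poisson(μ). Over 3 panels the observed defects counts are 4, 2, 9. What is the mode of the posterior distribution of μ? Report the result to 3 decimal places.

μ̂_MAP = 3.200

Σxᵢ = 4+2+9 = 15, with n = 3.
Posterior ∝ μe^(−2μ) · μ^15e^(−3μ) = μ^16e^(−5μ), i.e. Gamma(shape=17, rate=5).
The mode of a Gamma(a, b) with a ≥ 1 (shape–rate) is (a−1)/b = 16/5 ≈ 3.200.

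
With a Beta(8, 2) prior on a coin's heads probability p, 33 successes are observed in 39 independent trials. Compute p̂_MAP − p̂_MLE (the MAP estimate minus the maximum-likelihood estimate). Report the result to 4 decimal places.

MAP − MLE = 0.0049

Posterior is Beta(41, 8); MAP = (41−1)/(49−2) = 40/47 ≈ 0.85106.
MLE ignores the prior: p̂_MLE = k/n = 33/39 ≈ 0.84615.
Difference = 40/47 − 33/39 = 3/611 ≈ 0.0049.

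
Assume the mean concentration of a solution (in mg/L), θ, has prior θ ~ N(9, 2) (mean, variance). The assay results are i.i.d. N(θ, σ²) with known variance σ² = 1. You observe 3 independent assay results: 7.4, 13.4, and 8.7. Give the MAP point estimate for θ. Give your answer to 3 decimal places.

n = 3; x̄ = (7.4 + 13.4 + 8.7)/3 = 29.5/3 = 59/6 ≈ 9.8333.
For a Normal prior and Normal likelihood with known variance, the posterior is Normal; its mode equals its mean, the precision-weighted average.
Prior precision 1/σ₀² = 1/2 = 0.5; data precision n/σ² = 3/1 = 3.
θ̂ = (0.5·9 + 3·(59/6)) / (0.5 + 3) = 34/3.5 = 68/7 ≈ 9.714.

θ̂_MAP = 9.714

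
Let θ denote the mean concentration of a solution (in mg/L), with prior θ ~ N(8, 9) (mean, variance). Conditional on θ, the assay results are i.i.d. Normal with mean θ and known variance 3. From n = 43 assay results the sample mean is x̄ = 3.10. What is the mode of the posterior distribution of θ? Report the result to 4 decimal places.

θ̂_MAP = 3.1377

n = 43, x̄ = 3.10.
For a Normal prior and Normal likelihood with known variance, the posterior is Normal; its mode equals its mean, the precision-weighted average.
Prior precision 1/σ₀² = 1/9; data precision n/σ² = 43/3.
θ̂ = ((1/9)·8 + (43/3)·3.1) / (1/9 + 43/3) = (4079/90)/(130/9) = 4079/1300 ≈ 3.1377.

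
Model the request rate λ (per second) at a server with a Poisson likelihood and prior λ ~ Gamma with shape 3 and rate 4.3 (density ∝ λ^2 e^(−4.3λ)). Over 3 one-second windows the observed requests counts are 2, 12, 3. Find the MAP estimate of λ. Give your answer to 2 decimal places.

λ̂_MAP = 2.60

Σxᵢ = 2+12+3 = 17, with n = 3.
Posterior ∝ λ^2e^(−4.3λ) · λ^17e^(−3λ) = λ^19e^(−7.3λ), i.e. Gamma(shape=20, rate=7.3).
The mode of a Gamma(a, b) with a ≥ 1 (shape–rate) is (a−1)/b = 19/7.3 ≈ 2.60.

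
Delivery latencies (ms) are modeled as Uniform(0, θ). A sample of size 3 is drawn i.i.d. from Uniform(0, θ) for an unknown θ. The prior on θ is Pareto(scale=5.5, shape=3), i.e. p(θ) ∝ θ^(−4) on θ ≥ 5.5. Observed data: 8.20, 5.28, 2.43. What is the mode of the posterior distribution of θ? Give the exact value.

θ̂_MAP = 8.20

The Uniform(0, θ) likelihood is θ^(−n) for θ ≥ max(xᵢ), zero otherwise. Here max(xᵢ) = 8.20.
Posterior ∝ θ^(−4) · θ^(−3) = θ^(−7) on θ ≥ max(5.5, 8.20) = 8.20.
This density is strictly decreasing in θ, so the posterior mode lies at the lower boundary of the support.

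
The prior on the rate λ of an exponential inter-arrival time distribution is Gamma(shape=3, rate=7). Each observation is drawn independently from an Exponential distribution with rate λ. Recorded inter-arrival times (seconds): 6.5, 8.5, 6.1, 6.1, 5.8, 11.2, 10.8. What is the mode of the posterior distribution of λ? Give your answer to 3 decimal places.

The Exponential(rate=λ) likelihood is ∝ λ^n e^(−λΣtᵢ). Here n = 7 and Σtᵢ = 6.5 + 8.5 + 6.1 + 6.1 + 5.8 + 11.2 + 10.8 = 55.
Posterior ∝ λ^2e^(−7λ) · λ^7e^(−55λ) = λ^9e^(−62λ), i.e. Gamma(10, 62).
Mode = (a−1)/b = 9/62 ≈ 0.145.

λ̂_MAP = 0.145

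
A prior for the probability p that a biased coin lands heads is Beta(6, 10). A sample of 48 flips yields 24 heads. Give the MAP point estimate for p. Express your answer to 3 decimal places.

Prior: Beta(6, 10).
Data: 24 successes in 48 trials. The binomial likelihood contributes p^24(1−p)^24, so the posterior is Beta(6+24, 10+24) = Beta(30, 34).
For Beta(a, b) with a, b > 1 the mode is (a−1)/(a+b−2) = 29/62 ≈ 0.468.

p̂_MAP = 0.468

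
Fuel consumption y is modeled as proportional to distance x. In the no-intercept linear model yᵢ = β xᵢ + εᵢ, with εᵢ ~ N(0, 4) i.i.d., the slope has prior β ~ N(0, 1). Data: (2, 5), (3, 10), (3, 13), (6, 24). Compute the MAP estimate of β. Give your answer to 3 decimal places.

β̂_MAP = 3.597

log p(β | y) = −Σ(yᵢ − βxᵢ)²/(2·4) − β²/(2·1) + const.
Setting the derivative to zero: Σxᵢ(yᵢ − βxᵢ)/4 − β/1 = 0, so β = Σxᵢyᵢ / (Σxᵢ² + σ²/τ²).
Σxᵢyᵢ = 2·5 + 3·10 + 3·13 + 6·24 = 223; Σxᵢ² = 58; σ²/τ² = 4.
β̂_MAP = 223 / (58 + 4) = 223/62 ≈ 3.597.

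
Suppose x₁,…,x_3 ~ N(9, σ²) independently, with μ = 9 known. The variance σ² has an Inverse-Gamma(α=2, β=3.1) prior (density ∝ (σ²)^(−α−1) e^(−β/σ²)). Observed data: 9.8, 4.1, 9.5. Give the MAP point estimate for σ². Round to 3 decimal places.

Sum of squared deviations about the known mean: SS = (9.8−9)² + (4.1−9)² + (9.5−9)² = 24.9.
The Normal likelihood contributes (σ²)^(−n/2) exp(−SS/(2σ²)), so the posterior is Inverse-Gamma(α + n/2, β + SS/2) = Inverse-Gamma(3.5, 15.55).
The mode of Inverse-Gamma(a, b) is b/(a+1) = 15.55/4.5 ≈ 3.456.

σ̂²_MAP = 3.456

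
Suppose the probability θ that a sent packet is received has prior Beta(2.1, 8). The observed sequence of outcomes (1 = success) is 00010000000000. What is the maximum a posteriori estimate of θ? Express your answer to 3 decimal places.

θ̂_MAP = 0.095

Prior: Beta(2.1, 8).
Data: 1 success in 14 trials (from the sequence). The binomial likelihood contributes θ(1−θ)^13, so the posterior is Beta(2.1+1, 8+13) = Beta(3.1, 21).
For Beta(a, b) with a, b > 1 the mode is (a−1)/(a+b−2) = 2.1/22.1 ≈ 0.095.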